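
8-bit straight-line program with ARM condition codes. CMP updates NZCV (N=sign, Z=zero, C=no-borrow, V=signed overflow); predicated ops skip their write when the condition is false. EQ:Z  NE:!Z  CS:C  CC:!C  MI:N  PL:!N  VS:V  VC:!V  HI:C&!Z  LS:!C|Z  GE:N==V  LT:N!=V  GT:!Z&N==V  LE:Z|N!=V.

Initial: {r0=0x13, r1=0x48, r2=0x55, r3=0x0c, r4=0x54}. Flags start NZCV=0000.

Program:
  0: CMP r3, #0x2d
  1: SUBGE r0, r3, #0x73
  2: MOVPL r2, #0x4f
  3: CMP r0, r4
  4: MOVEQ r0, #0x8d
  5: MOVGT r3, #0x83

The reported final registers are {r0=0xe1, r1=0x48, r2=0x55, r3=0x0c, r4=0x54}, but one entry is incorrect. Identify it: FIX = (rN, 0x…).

0: ✓ CMP  NZCV=1000
1: · SUBGE
2: · MOVPL
3: ✓ CMP  NZCV=1000
4: · MOVEQ
5: · MOVGT

FIX = (r0, 0x13)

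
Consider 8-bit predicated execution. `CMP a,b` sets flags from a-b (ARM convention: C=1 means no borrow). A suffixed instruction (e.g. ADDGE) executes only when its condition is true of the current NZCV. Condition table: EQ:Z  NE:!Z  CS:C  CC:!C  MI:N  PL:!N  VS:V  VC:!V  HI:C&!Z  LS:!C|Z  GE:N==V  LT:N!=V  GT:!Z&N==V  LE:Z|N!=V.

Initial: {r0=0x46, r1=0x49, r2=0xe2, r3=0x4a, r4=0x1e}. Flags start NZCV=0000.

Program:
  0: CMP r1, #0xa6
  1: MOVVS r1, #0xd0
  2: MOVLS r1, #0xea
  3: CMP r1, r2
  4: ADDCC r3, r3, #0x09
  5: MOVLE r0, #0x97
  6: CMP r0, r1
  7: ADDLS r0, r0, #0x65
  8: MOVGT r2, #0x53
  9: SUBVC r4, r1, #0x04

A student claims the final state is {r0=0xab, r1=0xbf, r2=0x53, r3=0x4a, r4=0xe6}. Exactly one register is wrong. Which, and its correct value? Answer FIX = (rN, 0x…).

0: ✓ CMP  NZCV=1001
1: ✓ MOVVS  r1←0xd0
2: ✓ MOVLS  r1←0xea
3: ✓ CMP  NZCV=0010
4: · ADDCC
5: · MOVLE
6: ✓ CMP  NZCV=0000
7: ✓ ADDLS  r0←0xab
8: ✓ MOVGT  r2←0x53
9: ✓ SUBVC  r4←0xe6

FIX = (r1, 0xea)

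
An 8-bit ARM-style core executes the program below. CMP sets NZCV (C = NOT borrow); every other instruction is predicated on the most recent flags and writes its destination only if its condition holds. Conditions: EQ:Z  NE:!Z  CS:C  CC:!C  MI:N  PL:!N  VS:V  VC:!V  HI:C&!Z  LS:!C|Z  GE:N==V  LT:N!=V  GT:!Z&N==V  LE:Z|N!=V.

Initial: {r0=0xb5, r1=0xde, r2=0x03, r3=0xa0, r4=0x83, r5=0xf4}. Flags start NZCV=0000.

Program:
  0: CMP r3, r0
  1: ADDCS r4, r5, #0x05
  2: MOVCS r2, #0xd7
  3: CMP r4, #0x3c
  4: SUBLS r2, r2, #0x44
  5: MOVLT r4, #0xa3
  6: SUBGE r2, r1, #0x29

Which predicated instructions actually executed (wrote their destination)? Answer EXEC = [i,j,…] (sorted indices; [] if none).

EXEC = [5]

0: ✓ CMP  NZCV=1000
1: · ADDCS
2: · MOVCS
3: ✓ CMP  NZCV=0011
4: · SUBLS
5: ✓ MOVLT  r4←0xa3
6: · SUBGE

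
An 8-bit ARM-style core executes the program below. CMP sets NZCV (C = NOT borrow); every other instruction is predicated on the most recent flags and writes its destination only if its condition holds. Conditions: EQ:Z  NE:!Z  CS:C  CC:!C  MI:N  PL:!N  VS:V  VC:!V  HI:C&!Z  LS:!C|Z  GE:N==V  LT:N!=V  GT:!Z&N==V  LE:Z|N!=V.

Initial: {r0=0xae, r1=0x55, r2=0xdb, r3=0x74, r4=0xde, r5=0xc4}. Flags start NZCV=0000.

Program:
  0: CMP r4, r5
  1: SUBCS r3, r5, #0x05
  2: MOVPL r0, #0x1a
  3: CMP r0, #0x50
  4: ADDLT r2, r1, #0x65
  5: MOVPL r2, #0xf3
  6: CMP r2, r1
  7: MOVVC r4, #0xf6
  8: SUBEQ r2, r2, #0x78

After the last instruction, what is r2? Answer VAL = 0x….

[0] flags=0010 → (cmp)
[1] flags=0010 CS?T → r3=0xbf
[2] flags=0010 PL?T → r0=0x1a
[3] flags=1000 → (cmp)
[4] flags=1000 LT?T → r2=0xba
[5] flags=1000 PL?F → skip
[6] flags=0011 → (cmp)
[7] flags=0011 VC?F → skip
[8] flags=0011 EQ?F → skip

VAL = 0xba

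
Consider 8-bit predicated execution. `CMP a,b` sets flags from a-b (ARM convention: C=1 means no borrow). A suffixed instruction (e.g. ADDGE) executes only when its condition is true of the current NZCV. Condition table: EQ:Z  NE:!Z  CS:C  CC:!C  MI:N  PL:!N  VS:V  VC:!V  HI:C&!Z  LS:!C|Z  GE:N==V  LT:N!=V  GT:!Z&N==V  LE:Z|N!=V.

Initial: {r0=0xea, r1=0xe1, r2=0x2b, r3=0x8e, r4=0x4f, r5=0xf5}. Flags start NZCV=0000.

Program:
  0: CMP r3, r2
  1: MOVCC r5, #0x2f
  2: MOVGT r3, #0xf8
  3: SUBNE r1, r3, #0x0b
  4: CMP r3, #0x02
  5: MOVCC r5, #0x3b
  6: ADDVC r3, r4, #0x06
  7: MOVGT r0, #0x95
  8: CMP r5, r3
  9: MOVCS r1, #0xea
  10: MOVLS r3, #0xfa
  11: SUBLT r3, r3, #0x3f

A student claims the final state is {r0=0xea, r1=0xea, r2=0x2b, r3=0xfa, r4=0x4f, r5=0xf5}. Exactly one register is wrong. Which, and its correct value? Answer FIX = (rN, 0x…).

FIX = (r3, 0x16)

0: ✓ CMP  NZCV=0011
1: · MOVCC
2: · MOVGT
3: ✓ SUBNE  r1←0x83
4: ✓ CMP  NZCV=1010
5: · MOVCC
6: ✓ ADDVC  r3←0x55
7: · MOVGT
8: ✓ CMP  NZCV=1010
9: ✓ MOVCS  r1←0xea
10: · MOVLS
11: ✓ SUBLT  r3←0x16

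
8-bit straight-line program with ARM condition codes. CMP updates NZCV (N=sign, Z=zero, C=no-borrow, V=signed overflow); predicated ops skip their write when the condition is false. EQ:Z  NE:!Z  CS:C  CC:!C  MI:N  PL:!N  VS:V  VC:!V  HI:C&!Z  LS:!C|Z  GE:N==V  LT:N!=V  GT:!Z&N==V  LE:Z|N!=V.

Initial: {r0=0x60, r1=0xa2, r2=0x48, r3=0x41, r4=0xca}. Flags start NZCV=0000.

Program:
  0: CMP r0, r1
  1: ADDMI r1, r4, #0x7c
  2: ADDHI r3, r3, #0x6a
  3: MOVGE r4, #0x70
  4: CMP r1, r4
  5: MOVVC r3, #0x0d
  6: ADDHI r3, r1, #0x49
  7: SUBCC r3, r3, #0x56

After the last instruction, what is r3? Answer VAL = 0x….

VAL = 0xb7

0: ✓ CMP  NZCV=1001
1: ✓ ADDMI  r1←0x46
2: · ADDHI
3: ✓ MOVGE  r4←0x70
4: ✓ CMP  NZCV=1000
5: ✓ MOVVC  r3←0x0d
6: · ADDHI
7: ✓ SUBCC  r3←0xb7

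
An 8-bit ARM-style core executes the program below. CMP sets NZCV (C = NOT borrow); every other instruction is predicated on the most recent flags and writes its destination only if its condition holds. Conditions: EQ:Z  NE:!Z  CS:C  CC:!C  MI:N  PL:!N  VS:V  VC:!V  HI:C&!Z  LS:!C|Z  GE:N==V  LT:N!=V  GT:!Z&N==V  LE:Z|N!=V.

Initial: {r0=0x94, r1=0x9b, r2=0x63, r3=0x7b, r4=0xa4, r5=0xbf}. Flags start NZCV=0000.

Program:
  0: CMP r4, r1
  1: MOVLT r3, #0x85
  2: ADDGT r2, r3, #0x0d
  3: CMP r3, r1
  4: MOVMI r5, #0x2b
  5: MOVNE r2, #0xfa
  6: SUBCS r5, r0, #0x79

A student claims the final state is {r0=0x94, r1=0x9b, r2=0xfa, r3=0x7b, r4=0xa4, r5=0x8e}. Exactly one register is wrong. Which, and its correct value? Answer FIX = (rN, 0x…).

FIX = (r5, 0x2b)

[0] flags=0010 → (cmp)
[1] flags=0010 LT?F → skip
[2] flags=0010 GT?T → r2=0x88
[3] flags=1001 → (cmp)
[4] flags=1001 MI?T → r5=0x2b
[5] flags=1001 NE?T → r2=0xfa
[6] flags=1001 CS?F → skip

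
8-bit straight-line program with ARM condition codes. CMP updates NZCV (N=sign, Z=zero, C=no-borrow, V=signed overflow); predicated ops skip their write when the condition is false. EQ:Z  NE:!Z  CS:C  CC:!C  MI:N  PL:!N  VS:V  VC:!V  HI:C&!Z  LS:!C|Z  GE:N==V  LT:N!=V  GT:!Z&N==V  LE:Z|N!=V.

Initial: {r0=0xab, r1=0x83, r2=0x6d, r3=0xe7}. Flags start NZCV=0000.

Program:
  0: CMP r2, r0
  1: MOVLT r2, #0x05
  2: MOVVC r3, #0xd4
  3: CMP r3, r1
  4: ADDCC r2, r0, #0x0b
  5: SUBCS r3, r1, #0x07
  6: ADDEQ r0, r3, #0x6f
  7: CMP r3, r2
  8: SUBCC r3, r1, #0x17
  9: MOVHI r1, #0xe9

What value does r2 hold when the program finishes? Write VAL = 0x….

VAL = 0x6d

0: ✓ CMP  NZCV=1001
1: · MOVLT
2: · MOVVC
3: ✓ CMP  NZCV=0010
4: · ADDCC
5: ✓ SUBCS  r3←0x7c
6: · ADDEQ
7: ✓ CMP  NZCV=0010
8: · SUBCC
9: ✓ MOVHI  r1←0xe9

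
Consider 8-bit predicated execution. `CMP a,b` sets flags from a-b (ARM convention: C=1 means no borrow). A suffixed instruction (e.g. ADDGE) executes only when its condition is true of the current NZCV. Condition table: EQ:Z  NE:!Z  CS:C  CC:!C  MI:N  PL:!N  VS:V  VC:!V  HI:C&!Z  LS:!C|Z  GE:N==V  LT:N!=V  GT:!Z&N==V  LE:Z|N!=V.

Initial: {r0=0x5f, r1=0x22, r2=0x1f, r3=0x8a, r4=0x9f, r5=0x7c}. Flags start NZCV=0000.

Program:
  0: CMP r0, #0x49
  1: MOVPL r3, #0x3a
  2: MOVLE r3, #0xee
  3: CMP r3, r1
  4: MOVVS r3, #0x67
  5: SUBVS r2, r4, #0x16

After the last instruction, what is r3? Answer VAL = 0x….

VAL = 0x3a

0: ✓ CMP  NZCV=0010
1: ✓ MOVPL  r3←0x3a
2: · MOVLE
3: ✓ CMP  NZCV=0010
4: · MOVVS
5: · SUBVS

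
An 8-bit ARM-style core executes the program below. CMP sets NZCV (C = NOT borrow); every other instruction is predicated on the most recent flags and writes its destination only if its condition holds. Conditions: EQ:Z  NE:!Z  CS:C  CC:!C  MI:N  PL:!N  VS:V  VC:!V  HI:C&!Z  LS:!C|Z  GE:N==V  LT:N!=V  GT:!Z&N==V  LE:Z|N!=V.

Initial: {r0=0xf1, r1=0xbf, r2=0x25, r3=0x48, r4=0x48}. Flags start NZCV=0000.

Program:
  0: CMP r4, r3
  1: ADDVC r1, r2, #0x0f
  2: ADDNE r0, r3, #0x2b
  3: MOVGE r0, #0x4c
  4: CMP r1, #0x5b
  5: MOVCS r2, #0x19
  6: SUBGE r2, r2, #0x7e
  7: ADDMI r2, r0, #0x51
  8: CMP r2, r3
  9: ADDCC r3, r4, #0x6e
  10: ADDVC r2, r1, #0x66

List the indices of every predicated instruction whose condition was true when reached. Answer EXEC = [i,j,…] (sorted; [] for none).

EXEC = [1,3,7]

[0] flags=0110 → (cmp)
[1] flags=0110 VC?T → r1=0x34
[2] flags=0110 NE?F → skip
[3] flags=0110 GE?T → r0=0x4c
[4] flags=1000 → (cmp)
[5] flags=1000 CS?F → skip
[6] flags=1000 GE?F → skip
[7] flags=1000 MI?T → r2=0x9d
[8] flags=0011 → (cmp)
[9] flags=0011 CC?F → skip
[10] flags=0011 VC?F → skip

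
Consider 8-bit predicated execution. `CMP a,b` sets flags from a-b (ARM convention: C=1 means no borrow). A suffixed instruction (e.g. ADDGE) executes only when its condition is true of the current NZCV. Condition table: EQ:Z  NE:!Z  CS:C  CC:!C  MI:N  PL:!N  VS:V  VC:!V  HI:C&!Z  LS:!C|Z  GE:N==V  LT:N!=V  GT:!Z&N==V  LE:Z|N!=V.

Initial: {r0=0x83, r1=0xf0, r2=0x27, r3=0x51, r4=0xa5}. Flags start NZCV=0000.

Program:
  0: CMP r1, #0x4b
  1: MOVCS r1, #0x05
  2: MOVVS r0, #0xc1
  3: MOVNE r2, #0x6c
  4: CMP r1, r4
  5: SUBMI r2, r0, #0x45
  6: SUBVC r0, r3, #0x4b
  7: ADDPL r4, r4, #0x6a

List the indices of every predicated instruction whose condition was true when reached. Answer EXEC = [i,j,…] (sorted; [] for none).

[0] flags=1010 → (cmp)
[1] flags=1010 CS?T → r1=0x05
[2] flags=1010 VS?F → skip
[3] flags=1010 NE?T → r2=0x6c
[4] flags=0000 → (cmp)
[5] flags=0000 MI?F → skip
[6] flags=0000 VC?T → r0=0x06
[7] flags=0000 PL?T → r4=0x0f

EXEC = [1,3,6,7]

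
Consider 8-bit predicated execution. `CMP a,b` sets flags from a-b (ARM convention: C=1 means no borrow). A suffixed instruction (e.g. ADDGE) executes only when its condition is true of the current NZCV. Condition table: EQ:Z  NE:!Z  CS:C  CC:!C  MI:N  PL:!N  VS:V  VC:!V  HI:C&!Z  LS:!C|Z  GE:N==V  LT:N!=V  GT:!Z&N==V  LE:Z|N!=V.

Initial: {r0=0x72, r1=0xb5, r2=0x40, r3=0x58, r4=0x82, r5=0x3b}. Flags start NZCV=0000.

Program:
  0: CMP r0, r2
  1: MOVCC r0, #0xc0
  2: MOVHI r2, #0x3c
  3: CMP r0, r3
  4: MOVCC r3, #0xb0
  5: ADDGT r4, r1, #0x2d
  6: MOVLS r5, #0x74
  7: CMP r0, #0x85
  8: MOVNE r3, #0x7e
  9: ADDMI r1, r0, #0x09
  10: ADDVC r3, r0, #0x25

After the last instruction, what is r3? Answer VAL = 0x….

[0] flags=0010 → (cmp)
[1] flags=0010 CC?F → skip
[2] flags=0010 HI?T → r2=0x3c
[3] flags=0010 → (cmp)
[4] flags=0010 CC?F → skip
[5] flags=0010 GT?T → r4=0xe2
[6] flags=0010 LS?F → skip
[7] flags=1001 → (cmp)
[8] flags=1001 NE?T → r3=0x7e
[9] flags=1001 MI?T → r1=0x7b
[10] flags=1001 VC?F → skip

VAL = 0x7e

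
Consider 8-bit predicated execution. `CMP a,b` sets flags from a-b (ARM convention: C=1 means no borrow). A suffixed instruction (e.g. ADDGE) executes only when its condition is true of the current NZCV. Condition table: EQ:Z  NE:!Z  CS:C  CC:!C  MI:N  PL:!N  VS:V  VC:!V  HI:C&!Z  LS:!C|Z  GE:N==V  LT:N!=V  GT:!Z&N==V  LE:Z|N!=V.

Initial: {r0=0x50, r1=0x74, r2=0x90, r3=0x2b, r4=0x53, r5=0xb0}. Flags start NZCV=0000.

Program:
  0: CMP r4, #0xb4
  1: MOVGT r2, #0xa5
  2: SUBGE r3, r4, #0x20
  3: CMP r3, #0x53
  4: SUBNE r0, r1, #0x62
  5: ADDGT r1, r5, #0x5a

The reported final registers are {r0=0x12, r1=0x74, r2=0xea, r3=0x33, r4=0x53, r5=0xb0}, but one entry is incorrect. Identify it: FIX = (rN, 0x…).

[0] flags=1001 → (cmp)
[1] flags=1001 GT?T → r2=0xa5
[2] flags=1001 GE?T → r3=0x33
[3] flags=1000 → (cmp)
[4] flags=1000 NE?T → r0=0x12
[5] flags=1000 GT?F → skip

FIX = (r2, 0xa5)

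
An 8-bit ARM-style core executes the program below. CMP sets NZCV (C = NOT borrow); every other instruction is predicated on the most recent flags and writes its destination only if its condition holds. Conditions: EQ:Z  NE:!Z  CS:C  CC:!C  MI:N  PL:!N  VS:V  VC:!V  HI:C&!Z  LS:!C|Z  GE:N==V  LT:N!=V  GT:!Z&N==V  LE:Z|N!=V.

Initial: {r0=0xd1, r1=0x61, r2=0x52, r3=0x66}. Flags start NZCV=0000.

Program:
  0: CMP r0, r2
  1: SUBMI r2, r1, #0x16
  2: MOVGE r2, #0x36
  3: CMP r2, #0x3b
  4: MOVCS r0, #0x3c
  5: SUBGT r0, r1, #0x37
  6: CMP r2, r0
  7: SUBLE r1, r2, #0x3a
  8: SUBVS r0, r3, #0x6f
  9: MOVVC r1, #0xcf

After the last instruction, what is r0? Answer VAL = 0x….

[0] flags=0011 → (cmp)
[1] flags=0011 MI?F → skip
[2] flags=0011 GE?F → skip
[3] flags=0010 → (cmp)
[4] flags=0010 CS?T → r0=0x3c
[5] flags=0010 GT?T → r0=0x2a
[6] flags=0010 → (cmp)
[7] flags=0010 LE?F → skip
[8] flags=0010 VS?F → skip
[9] flags=0010 VC?T → r1=0xcf

VAL = 0x2a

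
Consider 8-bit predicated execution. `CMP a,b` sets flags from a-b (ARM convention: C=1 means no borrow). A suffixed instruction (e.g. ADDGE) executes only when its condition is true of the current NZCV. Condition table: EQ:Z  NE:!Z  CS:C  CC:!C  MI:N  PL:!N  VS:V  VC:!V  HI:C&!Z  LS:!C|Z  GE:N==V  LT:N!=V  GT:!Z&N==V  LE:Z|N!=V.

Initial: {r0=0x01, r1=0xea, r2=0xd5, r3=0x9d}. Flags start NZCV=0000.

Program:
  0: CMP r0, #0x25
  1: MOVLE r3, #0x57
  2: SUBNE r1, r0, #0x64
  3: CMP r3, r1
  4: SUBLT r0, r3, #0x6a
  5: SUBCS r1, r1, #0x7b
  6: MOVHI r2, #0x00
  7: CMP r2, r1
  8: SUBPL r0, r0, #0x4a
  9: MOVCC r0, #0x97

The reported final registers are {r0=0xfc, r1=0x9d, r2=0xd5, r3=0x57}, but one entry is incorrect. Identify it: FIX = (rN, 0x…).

FIX = (r0, 0xb7)

[0] flags=1000 → (cmp)
[1] flags=1000 LE?T → r3=0x57
[2] flags=1000 NE?T → r1=0x9d
[3] flags=1001 → (cmp)
[4] flags=1001 LT?F → skip
[5] flags=1001 CS?F → skip
[6] flags=1001 HI?F → skip
[7] flags=0010 → (cmp)
[8] flags=0010 PL?T → r0=0xb7
[9] flags=0010 CC?F → skip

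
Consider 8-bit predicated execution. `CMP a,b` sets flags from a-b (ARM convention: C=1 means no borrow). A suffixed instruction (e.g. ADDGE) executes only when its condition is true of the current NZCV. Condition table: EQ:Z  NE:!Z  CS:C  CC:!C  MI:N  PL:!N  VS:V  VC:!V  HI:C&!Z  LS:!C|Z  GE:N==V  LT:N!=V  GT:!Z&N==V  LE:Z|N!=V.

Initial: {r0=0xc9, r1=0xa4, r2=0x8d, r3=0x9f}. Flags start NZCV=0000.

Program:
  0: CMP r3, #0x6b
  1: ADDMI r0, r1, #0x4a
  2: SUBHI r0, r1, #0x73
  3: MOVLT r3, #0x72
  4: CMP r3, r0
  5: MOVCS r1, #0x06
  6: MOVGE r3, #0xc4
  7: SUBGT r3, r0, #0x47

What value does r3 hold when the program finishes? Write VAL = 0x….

[0] flags=0011 → (cmp)
[1] flags=0011 MI?F → skip
[2] flags=0011 HI?T → r0=0x31
[3] flags=0011 LT?T → r3=0x72
[4] flags=0010 → (cmp)
[5] flags=0010 CS?T → r1=0x06
[6] flags=0010 GE?T → r3=0xc4
[7] flags=0010 GT?T → r3=0xea

VAL = 0xea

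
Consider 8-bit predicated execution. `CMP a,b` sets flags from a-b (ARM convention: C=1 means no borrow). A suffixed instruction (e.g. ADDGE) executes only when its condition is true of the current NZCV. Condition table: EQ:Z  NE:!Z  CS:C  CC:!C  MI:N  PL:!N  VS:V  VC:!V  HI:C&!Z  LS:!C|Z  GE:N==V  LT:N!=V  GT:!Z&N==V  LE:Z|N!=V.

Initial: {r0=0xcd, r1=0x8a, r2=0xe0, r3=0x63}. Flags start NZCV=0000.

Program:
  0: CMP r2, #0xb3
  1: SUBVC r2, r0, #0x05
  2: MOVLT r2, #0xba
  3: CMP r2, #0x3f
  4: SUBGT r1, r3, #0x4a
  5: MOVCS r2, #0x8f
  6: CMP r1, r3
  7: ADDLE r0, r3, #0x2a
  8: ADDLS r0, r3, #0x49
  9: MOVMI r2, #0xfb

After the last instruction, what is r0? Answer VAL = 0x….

VAL = 0x8d

[0] flags=0010 → (cmp)
[1] flags=0010 VC?T → r2=0xc8
[2] flags=0010 LT?F → skip
[3] flags=1010 → (cmp)
[4] flags=1010 GT?F → skip
[5] flags=1010 CS?T → r2=0x8f
[6] flags=0011 → (cmp)
[7] flags=0011 LE?T → r0=0x8d
[8] flags=0011 LS?F → skip
[9] flags=0011 MI?F → skip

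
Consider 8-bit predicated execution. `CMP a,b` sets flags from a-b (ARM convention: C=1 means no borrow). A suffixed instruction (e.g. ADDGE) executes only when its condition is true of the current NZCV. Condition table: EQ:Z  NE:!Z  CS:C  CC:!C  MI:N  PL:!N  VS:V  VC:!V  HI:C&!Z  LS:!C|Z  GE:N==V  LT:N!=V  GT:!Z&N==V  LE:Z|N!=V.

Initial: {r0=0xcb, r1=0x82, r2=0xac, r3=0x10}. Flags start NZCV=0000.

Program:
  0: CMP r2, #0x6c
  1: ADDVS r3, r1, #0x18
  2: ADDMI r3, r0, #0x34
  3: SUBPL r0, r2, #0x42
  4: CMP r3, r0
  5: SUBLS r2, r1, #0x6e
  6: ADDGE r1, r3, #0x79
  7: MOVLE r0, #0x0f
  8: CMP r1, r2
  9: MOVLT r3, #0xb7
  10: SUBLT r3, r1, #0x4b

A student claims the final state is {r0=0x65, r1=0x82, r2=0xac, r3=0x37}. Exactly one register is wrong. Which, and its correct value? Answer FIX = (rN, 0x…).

[0] flags=0011 → (cmp)
[1] flags=0011 VS?T → r3=0x9a
[2] flags=0011 MI?F → skip
[3] flags=0011 PL?T → r0=0x6a
[4] flags=0011 → (cmp)
[5] flags=0011 LS?F → skip
[6] flags=0011 GE?F → skip
[7] flags=0011 LE?T → r0=0x0f
[8] flags=1000 → (cmp)
[9] flags=1000 LT?T → r3=0xb7
[10] flags=1000 LT?T → r3=0x37

FIX = (r0, 0x0f)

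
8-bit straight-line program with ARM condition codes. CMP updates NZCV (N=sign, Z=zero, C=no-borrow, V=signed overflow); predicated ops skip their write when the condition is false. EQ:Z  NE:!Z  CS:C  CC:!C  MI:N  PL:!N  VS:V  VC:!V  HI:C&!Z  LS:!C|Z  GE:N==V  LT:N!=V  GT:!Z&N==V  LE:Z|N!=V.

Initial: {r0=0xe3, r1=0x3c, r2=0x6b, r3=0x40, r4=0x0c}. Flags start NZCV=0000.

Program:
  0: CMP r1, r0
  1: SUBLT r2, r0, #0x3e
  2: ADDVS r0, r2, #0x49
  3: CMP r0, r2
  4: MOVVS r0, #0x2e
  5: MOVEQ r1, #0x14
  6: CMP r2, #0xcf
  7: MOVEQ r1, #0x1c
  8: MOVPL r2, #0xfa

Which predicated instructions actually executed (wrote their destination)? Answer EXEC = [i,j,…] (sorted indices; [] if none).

EXEC = [4]

[0] flags=0000 → (cmp)
[1] flags=0000 LT?F → skip
[2] flags=0000 VS?F → skip
[3] flags=0011 → (cmp)
[4] flags=0011 VS?T → r0=0x2e
[5] flags=0011 EQ?F → skip
[6] flags=1001 → (cmp)
[7] flags=1001 EQ?F → skip
[8] flags=1001 PL?F → skip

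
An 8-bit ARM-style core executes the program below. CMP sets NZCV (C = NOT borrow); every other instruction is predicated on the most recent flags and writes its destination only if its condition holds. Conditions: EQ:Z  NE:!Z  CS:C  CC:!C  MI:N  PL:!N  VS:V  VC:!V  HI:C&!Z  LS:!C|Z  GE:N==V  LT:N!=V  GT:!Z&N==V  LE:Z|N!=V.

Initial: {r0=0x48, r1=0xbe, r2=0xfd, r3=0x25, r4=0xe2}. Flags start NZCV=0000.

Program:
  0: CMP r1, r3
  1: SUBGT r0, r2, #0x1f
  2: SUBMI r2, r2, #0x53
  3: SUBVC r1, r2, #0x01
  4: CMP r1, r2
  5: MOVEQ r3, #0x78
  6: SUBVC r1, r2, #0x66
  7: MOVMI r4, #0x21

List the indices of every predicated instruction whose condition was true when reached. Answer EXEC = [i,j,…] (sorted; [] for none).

0: ✓ CMP  NZCV=1010
1: · SUBGT
2: ✓ SUBMI  r2←0xaa
3: ✓ SUBVC  r1←0xa9
4: ✓ CMP  NZCV=1000
5: · MOVEQ
6: ✓ SUBVC  r1←0x44
7: ✓ MOVMI  r4←0x21

EXEC = [2,3,6,7]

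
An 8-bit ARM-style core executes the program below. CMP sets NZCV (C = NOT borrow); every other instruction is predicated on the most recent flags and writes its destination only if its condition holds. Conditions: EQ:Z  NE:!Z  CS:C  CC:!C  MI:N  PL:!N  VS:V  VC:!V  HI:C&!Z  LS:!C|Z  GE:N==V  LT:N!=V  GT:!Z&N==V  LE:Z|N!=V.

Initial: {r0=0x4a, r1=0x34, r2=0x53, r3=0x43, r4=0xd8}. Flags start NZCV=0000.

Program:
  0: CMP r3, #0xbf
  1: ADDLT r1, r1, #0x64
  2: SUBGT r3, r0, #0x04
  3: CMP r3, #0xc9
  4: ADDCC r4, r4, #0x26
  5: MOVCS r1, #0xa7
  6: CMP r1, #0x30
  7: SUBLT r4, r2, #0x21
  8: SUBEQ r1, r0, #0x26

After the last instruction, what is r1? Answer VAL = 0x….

[0] flags=1001 → (cmp)
[1] flags=1001 LT?F → skip
[2] flags=1001 GT?T → r3=0x46
[3] flags=0000 → (cmp)
[4] flags=0000 CC?T → r4=0xfe
[5] flags=0000 CS?F → skip
[6] flags=0010 → (cmp)
[7] flags=0010 LT?F → skip
[8] flags=0010 EQ?F → skip

VAL = 0x34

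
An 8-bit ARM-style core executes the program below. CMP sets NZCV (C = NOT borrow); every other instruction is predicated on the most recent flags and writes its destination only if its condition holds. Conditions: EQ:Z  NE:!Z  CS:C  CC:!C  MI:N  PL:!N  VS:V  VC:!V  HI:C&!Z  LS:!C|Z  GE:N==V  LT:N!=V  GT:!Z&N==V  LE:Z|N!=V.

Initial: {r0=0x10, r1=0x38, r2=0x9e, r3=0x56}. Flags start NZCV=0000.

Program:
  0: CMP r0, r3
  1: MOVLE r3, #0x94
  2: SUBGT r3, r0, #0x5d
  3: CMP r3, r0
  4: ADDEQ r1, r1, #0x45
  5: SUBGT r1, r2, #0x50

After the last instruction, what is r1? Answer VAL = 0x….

0: ✓ CMP  NZCV=1000
1: ✓ MOVLE  r3←0x94
2: · SUBGT
3: ✓ CMP  NZCV=1010
4: · ADDEQ
5: · SUBGT

VAL = 0x38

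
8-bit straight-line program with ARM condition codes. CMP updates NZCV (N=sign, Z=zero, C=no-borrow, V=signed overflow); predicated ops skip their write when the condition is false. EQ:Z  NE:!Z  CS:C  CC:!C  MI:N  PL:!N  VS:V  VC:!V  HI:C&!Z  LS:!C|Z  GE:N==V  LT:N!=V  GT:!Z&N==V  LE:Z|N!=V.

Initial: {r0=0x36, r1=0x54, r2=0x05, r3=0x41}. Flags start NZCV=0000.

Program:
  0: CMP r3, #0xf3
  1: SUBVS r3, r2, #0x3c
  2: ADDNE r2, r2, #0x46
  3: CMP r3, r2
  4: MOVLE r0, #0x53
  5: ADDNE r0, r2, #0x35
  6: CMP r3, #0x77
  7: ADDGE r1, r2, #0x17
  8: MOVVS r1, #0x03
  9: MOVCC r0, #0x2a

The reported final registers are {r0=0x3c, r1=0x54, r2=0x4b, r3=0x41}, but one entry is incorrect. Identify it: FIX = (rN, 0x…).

FIX = (r0, 0x2a)

[0] flags=0000 → (cmp)
[1] flags=0000 VS?F → skip
[2] flags=0000 NE?T → r2=0x4b
[3] flags=1000 → (cmp)
[4] flags=1000 LE?T → r0=0x53
[5] flags=1000 NE?T → r0=0x80
[6] flags=1000 → (cmp)
[7] flags=1000 GE?F → skip
[8] flags=1000 VS?F → skip
[9] flags=1000 CC?T → r0=0x2a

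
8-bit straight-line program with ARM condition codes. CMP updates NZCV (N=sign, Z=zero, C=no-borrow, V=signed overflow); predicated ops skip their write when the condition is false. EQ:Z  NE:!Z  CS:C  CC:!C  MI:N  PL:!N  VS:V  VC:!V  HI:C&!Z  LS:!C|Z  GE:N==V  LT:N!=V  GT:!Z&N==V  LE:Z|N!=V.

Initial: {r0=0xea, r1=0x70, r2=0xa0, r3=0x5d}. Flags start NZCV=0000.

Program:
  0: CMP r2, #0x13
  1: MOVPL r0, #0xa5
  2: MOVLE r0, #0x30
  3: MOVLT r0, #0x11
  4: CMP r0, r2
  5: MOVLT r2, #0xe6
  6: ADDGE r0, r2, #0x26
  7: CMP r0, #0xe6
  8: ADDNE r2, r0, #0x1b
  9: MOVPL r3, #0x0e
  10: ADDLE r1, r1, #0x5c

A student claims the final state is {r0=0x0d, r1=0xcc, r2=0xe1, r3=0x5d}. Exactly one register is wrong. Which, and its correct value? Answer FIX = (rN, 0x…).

FIX = (r0, 0xc6)

0: ✓ CMP  NZCV=1010
1: · MOVPL
2: ✓ MOVLE  r0←0x30
3: ✓ MOVLT  r0←0x11
4: ✓ CMP  NZCV=0000
5: · MOVLT
6: ✓ ADDGE  r0←0xc6
7: ✓ CMP  NZCV=1000
8: ✓ ADDNE  r2←0xe1
9: · MOVPL
10: ✓ ADDLE  r1←0xcc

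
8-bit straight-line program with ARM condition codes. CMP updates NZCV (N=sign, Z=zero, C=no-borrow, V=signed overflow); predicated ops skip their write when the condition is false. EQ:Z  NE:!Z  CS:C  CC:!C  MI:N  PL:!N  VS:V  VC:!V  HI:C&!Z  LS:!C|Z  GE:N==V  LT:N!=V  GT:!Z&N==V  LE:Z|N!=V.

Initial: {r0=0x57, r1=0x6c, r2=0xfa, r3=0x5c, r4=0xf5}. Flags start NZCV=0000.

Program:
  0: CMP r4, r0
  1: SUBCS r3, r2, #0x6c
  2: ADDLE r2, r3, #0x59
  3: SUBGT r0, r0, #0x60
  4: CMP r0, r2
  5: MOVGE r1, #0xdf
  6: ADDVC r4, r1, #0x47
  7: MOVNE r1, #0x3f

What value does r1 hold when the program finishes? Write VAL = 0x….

VAL = 0x3f

0: ✓ CMP  NZCV=1010
1: ✓ SUBCS  r3←0x8e
2: ✓ ADDLE  r2←0xe7
3: · SUBGT
4: ✓ CMP  NZCV=0000
5: ✓ MOVGE  r1←0xdf
6: ✓ ADDVC  r4←0x26
7: ✓ MOVNE  r1←0x3f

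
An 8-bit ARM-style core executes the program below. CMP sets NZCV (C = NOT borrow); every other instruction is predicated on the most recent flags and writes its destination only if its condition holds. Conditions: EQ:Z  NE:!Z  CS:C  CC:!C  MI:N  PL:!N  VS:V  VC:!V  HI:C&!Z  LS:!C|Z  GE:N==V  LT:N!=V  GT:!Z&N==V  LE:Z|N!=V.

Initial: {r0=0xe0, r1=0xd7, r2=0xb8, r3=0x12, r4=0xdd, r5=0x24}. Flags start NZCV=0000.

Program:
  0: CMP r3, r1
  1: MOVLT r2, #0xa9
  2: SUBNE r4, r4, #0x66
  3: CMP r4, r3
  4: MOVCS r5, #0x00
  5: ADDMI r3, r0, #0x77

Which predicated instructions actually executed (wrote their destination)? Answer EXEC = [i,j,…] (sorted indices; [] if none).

[0] flags=0000 → (cmp)
[1] flags=0000 LT?F → skip
[2] flags=0000 NE?T → r4=0x77
[3] flags=0010 → (cmp)
[4] flags=0010 CS?T → r5=0x00
[5] flags=0010 MI?F → skip

EXEC = [2,4]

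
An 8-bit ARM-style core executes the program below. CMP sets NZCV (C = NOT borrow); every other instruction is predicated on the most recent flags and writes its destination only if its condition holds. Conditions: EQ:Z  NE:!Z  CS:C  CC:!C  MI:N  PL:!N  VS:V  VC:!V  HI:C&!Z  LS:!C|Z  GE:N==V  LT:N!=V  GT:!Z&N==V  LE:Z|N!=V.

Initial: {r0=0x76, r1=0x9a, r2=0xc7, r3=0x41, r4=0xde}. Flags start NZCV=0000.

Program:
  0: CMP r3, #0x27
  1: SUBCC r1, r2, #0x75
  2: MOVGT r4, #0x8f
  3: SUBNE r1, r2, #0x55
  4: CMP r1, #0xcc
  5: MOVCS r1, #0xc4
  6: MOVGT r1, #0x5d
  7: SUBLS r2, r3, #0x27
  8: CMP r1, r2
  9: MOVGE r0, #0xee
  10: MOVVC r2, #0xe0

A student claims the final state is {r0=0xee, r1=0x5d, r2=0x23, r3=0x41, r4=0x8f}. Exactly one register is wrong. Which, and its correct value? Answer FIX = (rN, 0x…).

FIX = (r2, 0xe0)

[0] flags=0010 → (cmp)
[1] flags=0010 CC?F → skip
[2] flags=0010 GT?T → r4=0x8f
[3] flags=0010 NE?T → r1=0x72
[4] flags=1001 → (cmp)
[5] flags=1001 CS?F → skip
[6] flags=1001 GT?T → r1=0x5d
[7] flags=1001 LS?T → r2=0x1a
[8] flags=0010 → (cmp)
[9] flags=0010 GE?T → r0=0xee
[10] flags=0010 VC?T → r2=0xe0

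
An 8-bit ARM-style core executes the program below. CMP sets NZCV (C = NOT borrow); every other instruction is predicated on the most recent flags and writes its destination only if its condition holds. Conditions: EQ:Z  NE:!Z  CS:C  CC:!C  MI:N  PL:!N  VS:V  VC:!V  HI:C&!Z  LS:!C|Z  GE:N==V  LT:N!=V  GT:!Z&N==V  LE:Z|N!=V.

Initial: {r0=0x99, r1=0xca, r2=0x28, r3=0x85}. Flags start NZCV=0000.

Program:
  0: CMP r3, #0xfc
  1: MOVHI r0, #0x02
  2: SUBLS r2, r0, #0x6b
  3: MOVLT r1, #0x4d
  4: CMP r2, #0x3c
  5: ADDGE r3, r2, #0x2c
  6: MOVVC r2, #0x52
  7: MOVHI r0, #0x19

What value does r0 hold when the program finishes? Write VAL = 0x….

0: ✓ CMP  NZCV=1000
1: · MOVHI
2: ✓ SUBLS  r2←0x2e
3: ✓ MOVLT  r1←0x4d
4: ✓ CMP  NZCV=1000
5: · ADDGE
6: ✓ MOVVC  r2←0x52
7: · MOVHI

VAL = 0x99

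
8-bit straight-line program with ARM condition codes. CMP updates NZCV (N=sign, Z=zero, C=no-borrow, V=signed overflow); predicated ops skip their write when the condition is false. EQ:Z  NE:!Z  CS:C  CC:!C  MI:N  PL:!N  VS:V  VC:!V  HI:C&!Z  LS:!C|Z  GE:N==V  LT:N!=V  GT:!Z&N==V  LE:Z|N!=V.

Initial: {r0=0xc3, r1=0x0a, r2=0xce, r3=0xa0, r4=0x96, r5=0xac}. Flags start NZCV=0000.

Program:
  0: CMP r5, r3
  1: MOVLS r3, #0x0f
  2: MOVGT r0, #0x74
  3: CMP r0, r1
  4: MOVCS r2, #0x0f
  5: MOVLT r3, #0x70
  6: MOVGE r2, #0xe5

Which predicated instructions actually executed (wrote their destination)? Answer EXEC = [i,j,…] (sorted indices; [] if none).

[0] flags=0010 → (cmp)
[1] flags=0010 LS?F → skip
[2] flags=0010 GT?T → r0=0x74
[3] flags=0010 → (cmp)
[4] flags=0010 CS?T → r2=0x0f
[5] flags=0010 LT?F → skip
[6] flags=0010 GE?T → r2=0xe5

EXEC = [2,4,6]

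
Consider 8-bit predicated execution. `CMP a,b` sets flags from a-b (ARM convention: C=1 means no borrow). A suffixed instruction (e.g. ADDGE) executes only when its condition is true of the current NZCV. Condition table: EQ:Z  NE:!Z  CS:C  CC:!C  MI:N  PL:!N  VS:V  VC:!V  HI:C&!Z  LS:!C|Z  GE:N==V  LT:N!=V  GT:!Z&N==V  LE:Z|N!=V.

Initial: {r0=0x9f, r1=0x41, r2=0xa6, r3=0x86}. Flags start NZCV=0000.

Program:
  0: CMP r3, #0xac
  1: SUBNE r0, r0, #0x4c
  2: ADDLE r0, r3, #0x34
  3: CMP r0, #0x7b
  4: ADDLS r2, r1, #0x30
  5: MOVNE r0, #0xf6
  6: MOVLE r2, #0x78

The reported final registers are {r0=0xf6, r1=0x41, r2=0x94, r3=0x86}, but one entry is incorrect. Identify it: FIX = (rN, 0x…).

0: ✓ CMP  NZCV=1000
1: ✓ SUBNE  r0←0x53
2: ✓ ADDLE  r0←0xba
3: ✓ CMP  NZCV=0011
4: · ADDLS
5: ✓ MOVNE  r0←0xf6
6: ✓ MOVLE  r2←0x78

FIX = (r2, 0x78)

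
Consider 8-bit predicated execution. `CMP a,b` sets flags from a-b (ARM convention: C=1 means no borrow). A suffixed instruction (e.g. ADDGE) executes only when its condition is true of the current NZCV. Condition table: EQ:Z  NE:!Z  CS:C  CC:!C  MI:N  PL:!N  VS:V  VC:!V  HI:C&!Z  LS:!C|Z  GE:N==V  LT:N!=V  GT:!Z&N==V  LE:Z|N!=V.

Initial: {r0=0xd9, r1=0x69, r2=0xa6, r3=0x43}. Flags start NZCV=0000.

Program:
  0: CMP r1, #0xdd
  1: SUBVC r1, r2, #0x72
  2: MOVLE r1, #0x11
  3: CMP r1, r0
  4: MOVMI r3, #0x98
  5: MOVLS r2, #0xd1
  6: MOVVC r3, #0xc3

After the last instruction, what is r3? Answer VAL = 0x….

[0] flags=1001 → (cmp)
[1] flags=1001 VC?F → skip
[2] flags=1001 LE?F → skip
[3] flags=1001 → (cmp)
[4] flags=1001 MI?T → r3=0x98
[5] flags=1001 LS?T → r2=0xd1
[6] flags=1001 VC?F → skip

VAL = 0x98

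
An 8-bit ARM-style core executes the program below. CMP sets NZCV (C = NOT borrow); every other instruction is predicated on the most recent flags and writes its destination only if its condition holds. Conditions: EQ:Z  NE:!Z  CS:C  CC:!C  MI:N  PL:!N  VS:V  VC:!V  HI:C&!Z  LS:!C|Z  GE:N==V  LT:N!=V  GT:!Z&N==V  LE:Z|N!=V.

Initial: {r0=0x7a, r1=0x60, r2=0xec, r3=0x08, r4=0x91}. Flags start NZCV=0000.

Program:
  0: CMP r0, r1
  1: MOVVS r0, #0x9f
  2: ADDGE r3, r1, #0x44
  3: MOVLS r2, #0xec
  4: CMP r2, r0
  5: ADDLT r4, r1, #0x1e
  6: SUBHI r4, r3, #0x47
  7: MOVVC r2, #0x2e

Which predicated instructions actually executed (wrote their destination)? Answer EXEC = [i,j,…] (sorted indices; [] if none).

[0] flags=0010 → (cmp)
[1] flags=0010 VS?F → skip
[2] flags=0010 GE?T → r3=0xa4
[3] flags=0010 LS?F → skip
[4] flags=0011 → (cmp)
[5] flags=0011 LT?T → r4=0x7e
[6] flags=0011 HI?T → r4=0x5d
[7] flags=0011 VC?F → skip

EXEC = [2,5,6]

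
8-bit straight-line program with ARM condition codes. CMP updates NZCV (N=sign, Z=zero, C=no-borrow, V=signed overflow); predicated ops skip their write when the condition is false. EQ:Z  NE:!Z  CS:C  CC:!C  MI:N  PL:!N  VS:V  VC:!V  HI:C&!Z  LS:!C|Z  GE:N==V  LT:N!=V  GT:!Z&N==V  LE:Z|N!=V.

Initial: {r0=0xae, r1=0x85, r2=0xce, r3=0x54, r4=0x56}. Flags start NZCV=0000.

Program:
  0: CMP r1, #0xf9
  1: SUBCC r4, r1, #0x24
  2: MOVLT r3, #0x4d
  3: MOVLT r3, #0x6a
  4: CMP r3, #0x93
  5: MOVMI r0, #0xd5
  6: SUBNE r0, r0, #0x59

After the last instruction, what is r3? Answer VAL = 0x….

0: ✓ CMP  NZCV=1000
1: ✓ SUBCC  r4←0x61
2: ✓ MOVLT  r3←0x4d
3: ✓ MOVLT  r3←0x6a
4: ✓ CMP  NZCV=1001
5: ✓ MOVMI  r0←0xd5
6: ✓ SUBNE  r0←0x7c

VAL = 0x6a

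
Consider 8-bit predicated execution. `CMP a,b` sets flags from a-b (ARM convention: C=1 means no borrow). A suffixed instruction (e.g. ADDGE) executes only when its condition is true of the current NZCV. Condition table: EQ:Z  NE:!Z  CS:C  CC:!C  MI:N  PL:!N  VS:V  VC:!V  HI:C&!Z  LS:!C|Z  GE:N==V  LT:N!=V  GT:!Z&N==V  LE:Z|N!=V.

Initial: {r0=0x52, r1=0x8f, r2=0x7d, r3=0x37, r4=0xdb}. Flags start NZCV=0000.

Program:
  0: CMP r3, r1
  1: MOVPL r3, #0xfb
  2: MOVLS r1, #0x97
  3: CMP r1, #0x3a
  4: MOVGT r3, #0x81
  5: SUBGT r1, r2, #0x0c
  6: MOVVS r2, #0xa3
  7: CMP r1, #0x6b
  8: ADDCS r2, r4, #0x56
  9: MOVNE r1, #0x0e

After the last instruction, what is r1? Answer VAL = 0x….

VAL = 0x0e

[0] flags=1001 → (cmp)
[1] flags=1001 PL?F → skip
[2] flags=1001 LS?T → r1=0x97
[3] flags=0011 → (cmp)
[4] flags=0011 GT?F → skip
[5] flags=0011 GT?F → skip
[6] flags=0011 VS?T → r2=0xa3
[7] flags=0011 → (cmp)
[8] flags=0011 CS?T → r2=0x31
[9] flags=0011 NE?T → r1=0x0e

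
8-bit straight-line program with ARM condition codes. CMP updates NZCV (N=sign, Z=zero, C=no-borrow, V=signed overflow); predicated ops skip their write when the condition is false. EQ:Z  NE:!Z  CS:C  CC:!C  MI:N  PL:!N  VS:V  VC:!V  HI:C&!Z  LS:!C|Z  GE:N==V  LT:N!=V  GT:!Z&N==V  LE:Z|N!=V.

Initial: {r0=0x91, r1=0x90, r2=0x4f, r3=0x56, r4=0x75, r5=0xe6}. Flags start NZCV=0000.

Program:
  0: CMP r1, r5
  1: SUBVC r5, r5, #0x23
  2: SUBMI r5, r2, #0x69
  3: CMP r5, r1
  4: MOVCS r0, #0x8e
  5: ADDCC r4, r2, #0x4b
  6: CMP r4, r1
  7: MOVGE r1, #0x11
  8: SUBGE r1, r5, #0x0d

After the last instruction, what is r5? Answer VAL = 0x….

0: ✓ CMP  NZCV=1000
1: ✓ SUBVC  r5←0xc3
2: ✓ SUBMI  r5←0xe6
3: ✓ CMP  NZCV=0010
4: ✓ MOVCS  r0←0x8e
5: · ADDCC
6: ✓ CMP  NZCV=1001
7: ✓ MOVGE  r1←0x11
8: ✓ SUBGE  r1←0xd9

VAL = 0xe6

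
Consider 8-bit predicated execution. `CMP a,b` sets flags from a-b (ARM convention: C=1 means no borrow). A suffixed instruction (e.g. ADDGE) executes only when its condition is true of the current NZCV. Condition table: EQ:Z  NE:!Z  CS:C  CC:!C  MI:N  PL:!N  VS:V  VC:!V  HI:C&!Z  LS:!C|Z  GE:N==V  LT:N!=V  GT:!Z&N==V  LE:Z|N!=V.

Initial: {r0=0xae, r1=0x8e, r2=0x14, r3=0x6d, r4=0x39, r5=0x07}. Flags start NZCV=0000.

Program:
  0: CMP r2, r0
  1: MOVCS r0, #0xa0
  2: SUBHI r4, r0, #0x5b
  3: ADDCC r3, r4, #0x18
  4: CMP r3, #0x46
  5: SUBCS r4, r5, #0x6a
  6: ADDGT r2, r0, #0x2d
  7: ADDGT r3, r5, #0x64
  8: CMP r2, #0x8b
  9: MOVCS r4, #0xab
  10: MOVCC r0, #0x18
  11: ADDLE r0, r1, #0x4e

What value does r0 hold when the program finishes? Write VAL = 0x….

VAL = 0xae

[0] flags=0000 → (cmp)
[1] flags=0000 CS?F → skip
[2] flags=0000 HI?F → skip
[3] flags=0000 CC?T → r3=0x51
[4] flags=0010 → (cmp)
[5] flags=0010 CS?T → r4=0x9d
[6] flags=0010 GT?T → r2=0xdb
[7] flags=0010 GT?T → r3=0x6b
[8] flags=0010 → (cmp)
[9] flags=0010 CS?T → r4=0xab
[10] flags=0010 CC?F → skip
[11] flags=0010 LE?F → skip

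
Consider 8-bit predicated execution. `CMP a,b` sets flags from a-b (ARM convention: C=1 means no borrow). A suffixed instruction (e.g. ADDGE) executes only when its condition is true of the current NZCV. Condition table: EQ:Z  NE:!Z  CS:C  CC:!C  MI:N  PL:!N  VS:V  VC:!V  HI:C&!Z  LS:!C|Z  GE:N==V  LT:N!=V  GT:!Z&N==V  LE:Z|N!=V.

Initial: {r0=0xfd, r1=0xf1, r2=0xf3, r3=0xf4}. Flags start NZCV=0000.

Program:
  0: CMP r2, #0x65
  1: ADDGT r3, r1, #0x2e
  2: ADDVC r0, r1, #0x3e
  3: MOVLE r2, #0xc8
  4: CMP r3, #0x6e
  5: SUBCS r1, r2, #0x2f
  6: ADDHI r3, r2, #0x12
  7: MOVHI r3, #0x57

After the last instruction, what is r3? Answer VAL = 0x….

VAL = 0x57

[0] flags=1010 → (cmp)
[1] flags=1010 GT?F → skip
[2] flags=1010 VC?T → r0=0x2f
[3] flags=1010 LE?T → r2=0xc8
[4] flags=1010 → (cmp)
[5] flags=1010 CS?T → r1=0x99
[6] flags=1010 HI?T → r3=0xda
[7] flags=1010 HI?T → r3=0x57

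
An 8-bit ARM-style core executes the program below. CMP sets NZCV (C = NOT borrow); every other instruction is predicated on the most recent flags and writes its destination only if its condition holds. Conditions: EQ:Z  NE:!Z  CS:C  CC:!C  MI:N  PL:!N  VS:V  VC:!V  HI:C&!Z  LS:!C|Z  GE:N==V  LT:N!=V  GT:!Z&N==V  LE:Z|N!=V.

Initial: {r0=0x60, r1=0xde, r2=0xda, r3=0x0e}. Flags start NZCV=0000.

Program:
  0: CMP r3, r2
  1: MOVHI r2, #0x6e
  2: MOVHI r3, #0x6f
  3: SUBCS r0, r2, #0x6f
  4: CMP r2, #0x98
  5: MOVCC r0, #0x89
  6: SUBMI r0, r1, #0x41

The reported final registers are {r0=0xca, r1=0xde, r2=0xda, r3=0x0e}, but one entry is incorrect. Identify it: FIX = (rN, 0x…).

0: ✓ CMP  NZCV=0000
1: · MOVHI
2: · MOVHI
3: · SUBCS
4: ✓ CMP  NZCV=0010
5: · MOVCC
6: · SUBMI

FIX = (r0, 0x60)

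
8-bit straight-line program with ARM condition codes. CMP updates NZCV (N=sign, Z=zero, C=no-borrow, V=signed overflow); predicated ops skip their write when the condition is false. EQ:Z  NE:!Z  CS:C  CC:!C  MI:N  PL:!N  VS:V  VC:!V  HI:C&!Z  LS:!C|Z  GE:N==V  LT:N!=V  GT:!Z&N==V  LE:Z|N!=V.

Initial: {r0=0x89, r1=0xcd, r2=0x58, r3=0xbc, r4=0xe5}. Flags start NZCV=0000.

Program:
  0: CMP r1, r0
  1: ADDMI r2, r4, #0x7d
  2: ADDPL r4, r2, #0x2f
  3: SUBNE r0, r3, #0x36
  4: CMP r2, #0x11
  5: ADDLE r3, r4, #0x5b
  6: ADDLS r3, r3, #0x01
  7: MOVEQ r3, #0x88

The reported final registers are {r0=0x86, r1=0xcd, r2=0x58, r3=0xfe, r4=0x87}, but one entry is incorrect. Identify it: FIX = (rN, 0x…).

[0] flags=0010 → (cmp)
[1] flags=0010 MI?F → skip
[2] flags=0010 PL?T → r4=0x87
[3] flags=0010 NE?T → r0=0x86
[4] flags=0010 → (cmp)
[5] flags=0010 LE?F → skip
[6] flags=0010 LS?F → skip
[7] flags=0010 EQ?F → skip

FIX = (r3, 0xbc)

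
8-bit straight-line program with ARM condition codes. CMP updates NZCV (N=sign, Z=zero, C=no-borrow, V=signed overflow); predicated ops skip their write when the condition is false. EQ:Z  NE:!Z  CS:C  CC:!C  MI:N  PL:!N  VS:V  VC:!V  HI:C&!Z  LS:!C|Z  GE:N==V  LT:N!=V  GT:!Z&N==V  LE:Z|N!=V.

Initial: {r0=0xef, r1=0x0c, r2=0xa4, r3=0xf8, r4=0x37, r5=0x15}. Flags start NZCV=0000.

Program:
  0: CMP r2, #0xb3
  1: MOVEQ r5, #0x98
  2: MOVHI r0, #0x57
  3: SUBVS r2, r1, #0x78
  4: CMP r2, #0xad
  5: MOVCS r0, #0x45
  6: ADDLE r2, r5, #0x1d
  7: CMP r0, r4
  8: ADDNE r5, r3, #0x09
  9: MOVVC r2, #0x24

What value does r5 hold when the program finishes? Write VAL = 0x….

0: ✓ CMP  NZCV=1000
1: · MOVEQ
2: · MOVHI
3: · SUBVS
4: ✓ CMP  NZCV=1000
5: · MOVCS
6: ✓ ADDLE  r2←0x32
7: ✓ CMP  NZCV=1010
8: ✓ ADDNE  r5←0x01
9: ✓ MOVVC  r2←0x24

VAL = 0x01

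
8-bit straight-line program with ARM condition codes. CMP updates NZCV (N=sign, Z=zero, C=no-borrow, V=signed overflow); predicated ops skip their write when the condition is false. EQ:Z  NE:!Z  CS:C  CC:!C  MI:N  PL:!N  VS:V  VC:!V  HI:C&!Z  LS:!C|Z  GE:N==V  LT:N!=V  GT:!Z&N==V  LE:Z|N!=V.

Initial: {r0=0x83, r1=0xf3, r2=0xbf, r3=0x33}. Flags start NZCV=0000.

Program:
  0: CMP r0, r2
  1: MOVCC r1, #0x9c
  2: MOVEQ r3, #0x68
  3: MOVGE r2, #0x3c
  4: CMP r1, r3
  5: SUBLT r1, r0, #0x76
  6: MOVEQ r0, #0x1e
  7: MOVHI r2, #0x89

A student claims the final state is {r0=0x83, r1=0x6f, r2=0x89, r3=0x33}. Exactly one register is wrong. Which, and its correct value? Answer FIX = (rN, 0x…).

[0] flags=1000 → (cmp)
[1] flags=1000 CC?T → r1=0x9c
[2] flags=1000 EQ?F → skip
[3] flags=1000 GE?F → skip
[4] flags=0011 → (cmp)
[5] flags=0011 LT?T → r1=0x0d
[6] flags=0011 EQ?F → skip
[7] flags=0011 HI?T → r2=0x89

FIX = (r1, 0x0d)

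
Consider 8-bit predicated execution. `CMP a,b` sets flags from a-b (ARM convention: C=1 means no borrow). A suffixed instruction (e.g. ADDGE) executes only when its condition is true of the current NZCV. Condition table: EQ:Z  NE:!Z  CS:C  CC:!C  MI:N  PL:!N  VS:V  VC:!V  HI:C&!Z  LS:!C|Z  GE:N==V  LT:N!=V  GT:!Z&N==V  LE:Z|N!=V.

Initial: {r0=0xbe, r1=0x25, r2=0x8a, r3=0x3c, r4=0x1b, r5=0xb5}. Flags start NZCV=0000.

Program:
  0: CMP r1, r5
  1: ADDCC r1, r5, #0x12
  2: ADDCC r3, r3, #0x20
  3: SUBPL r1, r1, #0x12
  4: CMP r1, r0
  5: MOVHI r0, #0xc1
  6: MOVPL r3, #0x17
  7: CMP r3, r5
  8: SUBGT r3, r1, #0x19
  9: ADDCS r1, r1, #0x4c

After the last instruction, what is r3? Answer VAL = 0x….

[0] flags=0000 → (cmp)
[1] flags=0000 CC?T → r1=0xc7
[2] flags=0000 CC?T → r3=0x5c
[3] flags=0000 PL?T → r1=0xb5
[4] flags=1000 → (cmp)
[5] flags=1000 HI?F → skip
[6] flags=1000 PL?F → skip
[7] flags=1001 → (cmp)
[8] flags=1001 GT?T → r3=0x9c
[9] flags=1001 CS?F → skip

VAL = 0x9c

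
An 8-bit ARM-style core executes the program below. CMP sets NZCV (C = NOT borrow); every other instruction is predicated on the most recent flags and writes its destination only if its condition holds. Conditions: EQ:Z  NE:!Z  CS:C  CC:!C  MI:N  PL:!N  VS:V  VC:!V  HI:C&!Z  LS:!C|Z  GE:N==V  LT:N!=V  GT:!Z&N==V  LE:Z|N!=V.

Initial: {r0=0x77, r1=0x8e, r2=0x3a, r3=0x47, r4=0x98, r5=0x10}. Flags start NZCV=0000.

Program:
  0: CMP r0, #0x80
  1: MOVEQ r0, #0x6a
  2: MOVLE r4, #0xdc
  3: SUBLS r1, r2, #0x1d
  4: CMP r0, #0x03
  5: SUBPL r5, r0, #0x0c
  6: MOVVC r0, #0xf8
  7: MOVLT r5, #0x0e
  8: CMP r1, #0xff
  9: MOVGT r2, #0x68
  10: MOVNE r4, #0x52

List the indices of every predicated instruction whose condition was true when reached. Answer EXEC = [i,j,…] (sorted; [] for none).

EXEC = [3,5,6,9,10]

[0] flags=1001 → (cmp)
[1] flags=1001 EQ?F → skip
[2] flags=1001 LE?F → skip
[3] flags=1001 LS?T → r1=0x1d
[4] flags=0010 → (cmp)
[5] flags=0010 PL?T → r5=0x6b
[6] flags=0010 VC?T → r0=0xf8
[7] flags=0010 LT?F → skip
[8] flags=0000 → (cmp)
[9] flags=0000 GT?T → r2=0x68
[10] flags=0000 NE?T → r4=0x52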